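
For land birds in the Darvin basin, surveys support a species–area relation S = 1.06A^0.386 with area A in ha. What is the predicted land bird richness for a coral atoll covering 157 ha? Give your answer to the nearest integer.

7 species

S = 1.06 × 157^0.386 = 1.06 × 7.041 ≈ 7.463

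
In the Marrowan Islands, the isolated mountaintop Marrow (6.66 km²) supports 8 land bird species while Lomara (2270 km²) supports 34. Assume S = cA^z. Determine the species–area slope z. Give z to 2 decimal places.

0.25

Taking logs: ln S = ln c + z ln A, so z = (ln S₂ − ln S₁)/(ln A₂ − ln A₁).
z = ln(34/8) / ln(2270/6.66) = ln(4.25) / ln(340.8) = 1.4469 / 5.8314 = 0.2481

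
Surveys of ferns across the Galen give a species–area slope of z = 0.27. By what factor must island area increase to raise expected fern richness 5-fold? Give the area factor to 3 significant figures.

388

(A₂/A₁)^0.27 = 5, so A₂/A₁ = 5^(1/0.27) = 5^3.704
ln(A₂/A₁) = ln 5 / 0.27 = 1.6094 / 0.27 = 5.9609
A₂/A₁ = e^5.9609 ≈ 388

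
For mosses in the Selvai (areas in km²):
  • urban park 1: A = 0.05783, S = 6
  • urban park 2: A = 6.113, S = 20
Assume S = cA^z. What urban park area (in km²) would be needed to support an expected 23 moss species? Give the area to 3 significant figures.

z = ln(20/6) / ln(6.113/0.05783) = 1.2040 / 4.6607 = 0.2583
c = 6 / 0.05783^0.2583 = 6 / 0.4789 = 12.53
A = (23/12.53)^(1/0.2583) ⇒ ln A = ln(1.836)/0.2583 = 2.3514
A = e^2.3514 ≈ 10.5 km²

10.5 km²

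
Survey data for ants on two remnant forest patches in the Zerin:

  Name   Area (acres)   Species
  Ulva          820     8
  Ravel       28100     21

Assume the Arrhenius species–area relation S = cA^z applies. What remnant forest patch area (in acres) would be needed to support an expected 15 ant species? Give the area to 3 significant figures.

z = ln(21/8) / ln(28100/820) = 0.9651 / 3.5342 = 0.2731
c = 8 / 820^0.2731 = 8 / 6.247 = 1.281
A = (15/1.281)^(1/0.2731) ⇒ ln A = ln(11.71)/0.2731 = 9.0113
A = e^9.0113 ≈ 8195 acres

8200 acres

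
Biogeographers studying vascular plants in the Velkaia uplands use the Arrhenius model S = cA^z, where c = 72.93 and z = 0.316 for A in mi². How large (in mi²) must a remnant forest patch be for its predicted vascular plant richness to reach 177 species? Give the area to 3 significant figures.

16.5 mi²

177 = 72.93 × A^0.316  ⇒  A^0.316 = 177/72.93 = 2.427
ln A = ln(2.427) / 0.316 = 0.8866 / 0.316 = 2.8059
A = e^2.8059 ≈ 16.54 mi²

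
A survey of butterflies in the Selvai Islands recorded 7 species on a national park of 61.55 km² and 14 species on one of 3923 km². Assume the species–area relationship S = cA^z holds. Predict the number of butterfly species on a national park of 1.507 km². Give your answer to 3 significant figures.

3.77

z = ln(14/7) / ln(3923/61.55) = 0.6931 / 4.1548 = 0.1668
c = 7 / 61.55^0.1668 = 7 / 1.988 = 3.52
S₃ = 3.52 × 1.507^0.1668 = 3.52 × 1.071 ≈ 3.77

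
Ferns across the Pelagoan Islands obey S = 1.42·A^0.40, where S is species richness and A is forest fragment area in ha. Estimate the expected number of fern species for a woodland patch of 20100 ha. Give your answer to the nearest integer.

75 species

S = 1.42 × 20100^0.4
ln S = ln 1.42 + 0.4 × ln 20100 = 0.3507 + 0.4 × 9.9085 = 4.3140
S = e^4.3140 ≈ 74.74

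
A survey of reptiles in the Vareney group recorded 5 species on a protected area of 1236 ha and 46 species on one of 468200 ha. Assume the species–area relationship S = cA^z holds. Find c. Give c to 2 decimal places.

z = ln(S₂/S₁) / ln(A₂/A₁) = ln(46/5) / ln(468200/1236) = 2.2192 / 5.9370 = 0.3738
c = S₁ / A₁^z = 5 / 1236^0.3738 = 5 / 14.31 = 0.3493

0.35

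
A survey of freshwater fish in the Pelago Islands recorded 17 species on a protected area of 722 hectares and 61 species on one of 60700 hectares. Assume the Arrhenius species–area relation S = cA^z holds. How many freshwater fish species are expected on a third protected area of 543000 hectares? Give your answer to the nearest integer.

115

z = ln(61/17) / ln(60700/722) = 1.2777 / 4.4317 = 0.2883
c = 17 / 722^0.2883 = 17 / 6.67 = 2.549
S₃ = 2.549 × 543000^0.2883 = 2.549 × 45.01 ≈ 114.7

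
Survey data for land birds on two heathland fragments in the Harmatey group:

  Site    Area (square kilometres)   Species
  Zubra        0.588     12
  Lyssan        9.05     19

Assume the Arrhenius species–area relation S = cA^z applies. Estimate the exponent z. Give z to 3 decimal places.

0.168

Taking logs: ln S = ln c + z ln A, so z = (ln S₂ − ln S₁)/(ln A₂ − ln A₁).
z = ln(19/12) / ln(9.05/0.588) = ln(1.583) / ln(15.39) = 0.4595 / 2.7338 = 0.1681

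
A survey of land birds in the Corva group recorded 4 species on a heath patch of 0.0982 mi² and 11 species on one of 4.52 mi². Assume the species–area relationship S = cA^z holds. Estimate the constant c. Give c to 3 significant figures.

7.38

z = ln(S₂/S₁) / ln(A₂/A₁) = ln(11/4) / ln(4.52/0.0982) = 1.0116 / 3.8293 = 0.2642
c = S₁ / A₁^z = 4 / 0.0982^0.2642 = 4 / 0.5417 = 7.384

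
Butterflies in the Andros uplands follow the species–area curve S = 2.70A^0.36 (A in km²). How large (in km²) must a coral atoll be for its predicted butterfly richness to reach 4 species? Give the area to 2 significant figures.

3.0 km²

4 = 2.7 × A^0.36  ⇒  A^0.36 = 4/2.7 = 1.481
ln A = ln(1.481) / 0.36 = 0.3930 / 0.36 = 1.0918
A = e^1.0918 ≈ 2.98 km²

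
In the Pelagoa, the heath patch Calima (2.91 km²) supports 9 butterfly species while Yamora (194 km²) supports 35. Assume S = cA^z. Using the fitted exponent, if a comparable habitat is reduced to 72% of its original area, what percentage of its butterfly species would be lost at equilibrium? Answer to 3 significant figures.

10.1%

z = ln(35/9) / ln(194/2.91) = 1.3581 / 4.1997 = 0.3234
S_new/S_old = (A_new/A_old)^z = 0.72^0.3234 = exp(0.3234 × -0.3285) = 0.8992
Fraction lost = 1 − 0.8992 = 0.1008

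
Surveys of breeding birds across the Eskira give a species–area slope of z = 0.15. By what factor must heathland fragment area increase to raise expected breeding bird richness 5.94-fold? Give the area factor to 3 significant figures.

144000

(A₂/A₁)^0.15 = 5.94, so A₂/A₁ = 5.94^(1/0.15) = 5.94^6.667
ln(A₂/A₁) = ln 5.94 / 0.15 = 1.7817 / 0.15 = 11.8781
A₂/A₁ = e^11.8781 ≈ 144071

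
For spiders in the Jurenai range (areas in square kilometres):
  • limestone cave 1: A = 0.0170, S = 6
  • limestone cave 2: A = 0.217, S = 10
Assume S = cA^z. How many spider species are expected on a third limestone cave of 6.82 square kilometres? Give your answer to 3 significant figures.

20.0

z = ln(10/6) / ln(0.217/0.017) = 0.5108 / 2.5467 = 0.2006
c = 6 / 0.017^0.2006 = 6 / 0.4416 = 13.59
S₃ = 13.59 × 6.82^0.2006 = 13.59 × 1.47 ≈ 19.97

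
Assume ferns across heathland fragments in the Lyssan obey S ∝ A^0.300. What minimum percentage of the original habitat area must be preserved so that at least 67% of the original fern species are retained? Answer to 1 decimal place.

Need (A_new/A_old)^0.3 = 0.67, so A_new/A_old = 0.67^(1/0.3) = 0.67^3.333
ln(A_new/A_old) = ln 0.67 / 0.3 = -0.4005 / 0.3 = -1.3349
A_new/A_old = e^-1.3349 ≈ 0.2632

26.3%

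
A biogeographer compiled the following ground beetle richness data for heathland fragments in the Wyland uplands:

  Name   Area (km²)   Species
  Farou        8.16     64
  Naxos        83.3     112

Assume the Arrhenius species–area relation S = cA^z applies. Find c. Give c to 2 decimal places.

z = ln(S₂/S₁) / ln(A₂/A₁) = ln(112/64) / ln(83.3/8.16) = 0.5596 / 2.3232 = 0.2409
c = S₁ / A₁^z = 64 / 8.16^0.2409 = 64 / 1.658 = 38.6

38.60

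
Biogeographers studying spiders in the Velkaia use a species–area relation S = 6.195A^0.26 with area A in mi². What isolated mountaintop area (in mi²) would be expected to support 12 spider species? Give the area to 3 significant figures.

12.7 mi²

12 = 6.195 × A^0.26  ⇒  A^0.26 = 12/6.195 = 1.937
ln A = ln(1.937) / 0.26 = 0.6612 / 0.26 = 2.5429
A = e^2.5429 ≈ 12.72 mi²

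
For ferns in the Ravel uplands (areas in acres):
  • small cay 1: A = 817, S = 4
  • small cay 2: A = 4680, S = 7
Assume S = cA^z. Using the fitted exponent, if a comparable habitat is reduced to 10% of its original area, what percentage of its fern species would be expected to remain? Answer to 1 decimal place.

z = ln(7/4) / ln(4680/817) = 0.5596 / 1.7454 = 0.3206
S_new/S_old = (A_new/A_old)^z = 0.1^0.3206 = exp(0.3206 × -2.3026) = 0.4779

47.8%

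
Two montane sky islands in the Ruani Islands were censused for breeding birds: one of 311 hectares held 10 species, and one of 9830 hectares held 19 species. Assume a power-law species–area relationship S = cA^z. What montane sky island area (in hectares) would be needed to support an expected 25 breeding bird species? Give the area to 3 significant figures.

z = ln(19/10) / ln(9830/311) = 0.6419 / 3.4534 = 0.1859
c = 10 / 311^0.1859 = 10 / 2.906 = 3.441
A = (25/3.441)^(1/0.1859) ⇒ ln A = ln(7.265)/0.1859 = 10.6698
A = e^10.6698 ≈ 43035 hectares

43000 hectares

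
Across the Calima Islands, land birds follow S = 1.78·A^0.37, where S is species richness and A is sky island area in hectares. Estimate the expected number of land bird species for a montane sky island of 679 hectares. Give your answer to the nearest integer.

S = 1.78 × 679^0.37
ln S = ln 1.78 + 0.37 × ln 679 = 0.5766 + 0.37 × 6.5206 = 2.9892
S = e^2.9892 ≈ 19.87

20 species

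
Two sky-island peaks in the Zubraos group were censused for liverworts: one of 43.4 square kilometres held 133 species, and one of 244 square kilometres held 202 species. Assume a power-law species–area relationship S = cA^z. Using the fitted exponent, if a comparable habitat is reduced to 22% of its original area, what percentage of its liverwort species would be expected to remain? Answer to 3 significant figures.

69.3%

z = ln(202/133) / ln(244/43.4) = 0.4179 / 1.7267 = 0.2420
S_new/S_old = (A_new/A_old)^z = 0.22^0.2420 = exp(0.2420 × -1.5141) = 0.6932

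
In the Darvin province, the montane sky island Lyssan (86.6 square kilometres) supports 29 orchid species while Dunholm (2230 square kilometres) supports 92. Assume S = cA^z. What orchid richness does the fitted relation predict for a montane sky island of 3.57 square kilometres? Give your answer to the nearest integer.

z = ln(92/29) / ln(2230/86.6) = 1.1545 / 3.2485 = 0.3554
c = 29 / 86.6^0.3554 = 29 / 4.882 = 5.94
S₃ = 5.94 × 3.57^0.3554 = 5.94 × 1.572 ≈ 9.337

9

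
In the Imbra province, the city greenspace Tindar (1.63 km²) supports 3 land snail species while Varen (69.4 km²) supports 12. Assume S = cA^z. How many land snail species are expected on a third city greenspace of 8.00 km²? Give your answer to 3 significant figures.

z = ln(12/3) / ln(69.4/1.63) = 1.3863 / 3.7513 = 0.3695
c = 3 / 1.63^0.3695 = 3 / 1.198 = 2.504
S₃ = 2.504 × 8^0.3695 = 2.504 × 2.156 ≈ 5.401

5.40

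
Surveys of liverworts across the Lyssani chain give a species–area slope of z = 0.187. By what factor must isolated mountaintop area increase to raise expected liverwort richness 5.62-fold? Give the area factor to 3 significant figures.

10200

(A₂/A₁)^0.187 = 5.62, so A₂/A₁ = 5.62^(1/0.187) = 5.62^5.348
ln(A₂/A₁) = ln 5.62 / 0.187 = 1.7263 / 0.187 = 9.2317
A₂/A₁ = e^9.2317 ≈ 10216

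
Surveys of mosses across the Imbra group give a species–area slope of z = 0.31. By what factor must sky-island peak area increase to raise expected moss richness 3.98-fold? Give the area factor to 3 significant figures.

(A₂/A₁)^0.31 = 3.98, so A₂/A₁ = 3.98^(1/0.31) = 3.98^3.226
ln(A₂/A₁) = ln 3.98 / 0.31 = 1.3813 / 0.31 = 4.4557
A₂/A₁ = e^4.4557 ≈ 86.12

86.1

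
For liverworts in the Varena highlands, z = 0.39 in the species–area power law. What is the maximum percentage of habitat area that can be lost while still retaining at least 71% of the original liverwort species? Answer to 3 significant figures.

58.4%

Need (A_new/A_old)^0.39 = 0.71, so A_new/A_old = 0.71^(1/0.39) = 0.71^2.564
ln(A_new/A_old) = ln 0.71 / 0.39 = -0.3425 / 0.39 = -0.8782
A_new/A_old = e^-0.8782 ≈ 0.4155
Fraction that can be lost = 1 − 0.4155 = 0.5845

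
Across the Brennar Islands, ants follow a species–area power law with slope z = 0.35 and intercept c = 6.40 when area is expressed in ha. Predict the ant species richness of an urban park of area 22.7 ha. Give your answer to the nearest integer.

19

S = 6.4 × 22.7^0.35 = 6.4 × 2.983 ≈ 19.09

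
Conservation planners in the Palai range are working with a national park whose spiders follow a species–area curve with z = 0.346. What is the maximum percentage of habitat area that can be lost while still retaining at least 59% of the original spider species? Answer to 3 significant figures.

Need (A_new/A_old)^0.346 = 0.59, so A_new/A_old = 0.59^(1/0.346) = 0.59^2.89
ln(A_new/A_old) = ln 0.59 / 0.346 = -0.5276 / 0.346 = -1.5250
A_new/A_old = e^-1.5250 ≈ 0.2176
Fraction that can be lost = 1 − 0.2176 = 0.7824

78.2%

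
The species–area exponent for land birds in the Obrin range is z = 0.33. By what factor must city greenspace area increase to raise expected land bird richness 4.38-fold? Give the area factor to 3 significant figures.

(A₂/A₁)^0.33 = 4.38, so A₂/A₁ = 4.38^(1/0.33) = 4.38^3.03
ln(A₂/A₁) = ln 4.38 / 0.33 = 1.4770 / 0.33 = 4.4759
A₂/A₁ = e^4.4759 ≈ 87.87

87.9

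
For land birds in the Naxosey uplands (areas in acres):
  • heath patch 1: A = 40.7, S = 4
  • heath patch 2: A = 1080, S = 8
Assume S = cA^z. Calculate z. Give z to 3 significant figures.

Taking logs: ln S = ln c + z ln A, so z = (ln S₂ − ln S₁)/(ln A₂ − ln A₁).
z = ln(8/4) / ln(1080/40.7) = ln(2) / ln(26.54) = 0.6931 / 3.2785 = 0.2114

0.211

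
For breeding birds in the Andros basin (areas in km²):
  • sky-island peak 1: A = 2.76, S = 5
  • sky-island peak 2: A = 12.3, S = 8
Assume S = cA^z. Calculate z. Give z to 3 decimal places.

Taking logs: ln S = ln c + z ln A, so z = (ln S₂ − ln S₁)/(ln A₂ − ln A₁).
z = ln(8/5) / ln(12.3/2.76) = ln(1.6) / ln(4.457) = 0.4700 / 1.4944 = 0.3145

0.315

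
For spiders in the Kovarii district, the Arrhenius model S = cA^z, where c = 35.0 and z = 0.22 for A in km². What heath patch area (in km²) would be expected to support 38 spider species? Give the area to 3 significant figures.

1.45 km²

38 = 35 × A^0.22  ⇒  A^0.22 = 38/35 = 1.086
ln A = ln(1.086) / 0.22 = 0.0822 / 0.22 = 0.3738
A = e^0.3738 ≈ 1.453 km²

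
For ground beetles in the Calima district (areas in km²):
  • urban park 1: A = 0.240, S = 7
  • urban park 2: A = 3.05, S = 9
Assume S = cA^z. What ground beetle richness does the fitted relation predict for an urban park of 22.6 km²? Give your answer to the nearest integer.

11

z = ln(9/7) / ln(3.05/0.24) = 0.2513 / 2.5423 = 0.0989
c = 7 / 0.24^0.0989 = 7 / 0.8684 = 8.061
S₃ = 8.061 × 22.6^0.0989 = 8.061 × 1.361 ≈ 10.97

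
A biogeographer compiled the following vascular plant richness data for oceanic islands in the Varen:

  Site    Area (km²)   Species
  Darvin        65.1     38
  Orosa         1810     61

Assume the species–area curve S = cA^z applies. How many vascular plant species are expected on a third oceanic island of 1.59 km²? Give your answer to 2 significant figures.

z = ln(61/38) / ln(1810/65.1) = 0.4733 / 3.3252 = 0.1423
c = 38 / 65.1^0.1423 = 38 / 1.812 = 20.97
S₃ = 20.97 × 1.59^0.1423 = 20.97 × 1.068 ≈ 22.4

22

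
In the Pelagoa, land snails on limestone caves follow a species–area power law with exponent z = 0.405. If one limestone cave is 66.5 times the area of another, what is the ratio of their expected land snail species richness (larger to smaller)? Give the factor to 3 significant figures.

5.47

S₂/S₁ = (A₂/A₁)^z = 66.5^0.405
ln(S₂/S₁) = 0.405 × ln 66.5 = 0.405 × 4.1972 = 1.6999
S₂/S₁ = e^1.6999 ≈ 5.473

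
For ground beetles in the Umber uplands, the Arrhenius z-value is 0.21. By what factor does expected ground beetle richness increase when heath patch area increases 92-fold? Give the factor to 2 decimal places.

2.58

S₂/S₁ = (A₂/A₁)^z = 92^0.21
ln(S₂/S₁) = 0.21 × ln 92 = 0.21 × 4.5218 = 0.9496
S₂/S₁ = e^0.9496 ≈ 2.585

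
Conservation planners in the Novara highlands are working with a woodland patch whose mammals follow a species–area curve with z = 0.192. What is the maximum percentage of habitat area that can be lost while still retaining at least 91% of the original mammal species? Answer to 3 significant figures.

Need (A_new/A_old)^0.192 = 0.91, so A_new/A_old = 0.91^(1/0.192) = 0.91^5.208
ln(A_new/A_old) = ln 0.91 / 0.192 = -0.0943 / 0.192 = -0.4912
A_new/A_old = e^-0.4912 ≈ 0.6119
Fraction that can be lost = 1 − 0.6119 = 0.3881

38.8%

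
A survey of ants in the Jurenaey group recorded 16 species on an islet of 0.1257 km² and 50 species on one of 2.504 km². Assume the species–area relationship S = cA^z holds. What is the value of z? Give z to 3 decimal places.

0.381

Taking logs: ln S = ln c + z ln A, so z = (ln S₂ − ln S₁)/(ln A₂ − ln A₁).
z = ln(50/16) / ln(2.504/0.1257) = ln(3.125) / ln(19.92) = 1.1394 / 2.9917 = 0.3809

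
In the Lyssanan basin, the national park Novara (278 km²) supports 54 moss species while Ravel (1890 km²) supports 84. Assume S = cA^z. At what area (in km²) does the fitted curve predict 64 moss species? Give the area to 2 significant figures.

z = ln(84/54) / ln(1890/278) = 0.4418 / 1.9167 = 0.2305
c = 54 / 278^0.2305 = 54 / 3.659 = 14.76
A = (64/14.76)^(1/0.2305) ⇒ ln A = ln(4.337)/0.2305 = 6.3647
A = e^6.3647 ≈ 580.9 km²

580 km²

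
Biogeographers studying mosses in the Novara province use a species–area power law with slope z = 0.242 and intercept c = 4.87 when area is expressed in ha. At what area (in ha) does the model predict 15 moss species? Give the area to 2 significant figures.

15 = 4.87 × A^0.242  ⇒  A^0.242 = 15/4.87 = 3.08
ln A = ln(3.08) / 0.242 = 1.1250 / 0.242 = 4.6486
A = e^4.6486 ≈ 104.4 ha

100 ha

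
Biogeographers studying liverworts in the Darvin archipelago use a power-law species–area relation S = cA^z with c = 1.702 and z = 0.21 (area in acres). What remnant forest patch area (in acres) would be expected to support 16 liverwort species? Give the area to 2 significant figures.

43000 acres

16 = 1.702 × A^0.21  ⇒  A^0.21 = 16/1.702 = 9.401
ln A = ln(9.401) / 0.21 = 2.2408 / 0.21 = 10.6704
A = e^10.6704 ≈ 43062 acres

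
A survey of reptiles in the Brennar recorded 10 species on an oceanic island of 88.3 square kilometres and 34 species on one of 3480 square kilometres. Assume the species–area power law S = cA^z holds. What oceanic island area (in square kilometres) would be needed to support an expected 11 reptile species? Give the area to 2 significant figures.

z = ln(34/10) / ln(3480/88.3) = 1.2238 / 3.6740 = 0.3331
c = 10 / 88.3^0.3331 = 10 / 4.448 = 2.248
A = (11/2.248)^(1/0.3331) ⇒ ln A = ln(4.893)/0.3331 = 4.7669
A = e^4.7669 ≈ 117.6 square kilometres

120 square kilometres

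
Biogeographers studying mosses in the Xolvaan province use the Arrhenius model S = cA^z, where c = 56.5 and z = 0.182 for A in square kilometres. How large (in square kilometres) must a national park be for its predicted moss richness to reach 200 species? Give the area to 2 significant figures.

200 = 56.5 × A^0.182  ⇒  A^0.182 = 200/56.5 = 3.54
ln A = ln(3.54) / 0.182 = 1.2641 / 0.182 = 6.9455
A = e^6.9455 ≈ 1038 square kilometres

1000 square kilometres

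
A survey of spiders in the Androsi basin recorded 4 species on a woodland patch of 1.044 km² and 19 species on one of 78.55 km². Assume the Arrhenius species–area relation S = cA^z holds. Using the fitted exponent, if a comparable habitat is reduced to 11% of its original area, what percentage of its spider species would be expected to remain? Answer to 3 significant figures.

z = ln(19/4) / ln(78.55/1.044) = 1.5581 / 4.3207 = 0.3606
S_new/S_old = (A_new/A_old)^z = 0.11^0.3606 = exp(0.3606 × -2.2073) = 0.4511

45.1%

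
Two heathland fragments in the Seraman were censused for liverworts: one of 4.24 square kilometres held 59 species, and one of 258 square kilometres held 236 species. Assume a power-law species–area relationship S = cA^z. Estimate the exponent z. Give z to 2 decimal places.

Taking logs: ln S = ln c + z ln A, so z = (ln S₂ − ln S₁)/(ln A₂ − ln A₁).
z = ln(236/59) / ln(258/4.24) = ln(4) / ln(60.85) = 1.3863 / 4.1084 = 0.3374

0.34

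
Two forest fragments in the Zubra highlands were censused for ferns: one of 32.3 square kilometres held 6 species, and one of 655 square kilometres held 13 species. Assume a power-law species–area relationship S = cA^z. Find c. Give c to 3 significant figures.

2.46

z = ln(S₂/S₁) / ln(A₂/A₁) = ln(13/6) / ln(655/32.3) = 0.7732 / 3.0096 = 0.2569
c = S₁ / A₁^z = 6 / 32.3^0.2569 = 6 / 2.442 = 2.457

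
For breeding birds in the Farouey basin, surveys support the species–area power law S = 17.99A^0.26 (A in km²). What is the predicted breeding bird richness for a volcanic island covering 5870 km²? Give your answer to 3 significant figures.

172

S = 17.99 × 5870^0.26 = 17.99 × 9.547 ≈ 171.7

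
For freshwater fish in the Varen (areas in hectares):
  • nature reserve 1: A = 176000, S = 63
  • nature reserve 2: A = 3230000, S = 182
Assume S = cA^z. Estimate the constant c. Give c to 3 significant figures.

z = ln(S₂/S₁) / ln(A₂/A₁) = ln(182/63) / ln(3230000/176000) = 1.0609 / 2.9098 = 0.3646
c = S₁ / A₁^z = 63 / 176000^0.3646 = 63 / 81.75 = 0.7707

0.771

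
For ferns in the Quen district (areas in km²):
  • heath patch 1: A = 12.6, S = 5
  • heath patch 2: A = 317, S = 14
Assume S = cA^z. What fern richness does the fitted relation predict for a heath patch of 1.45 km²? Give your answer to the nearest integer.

3

z = ln(14/5) / ln(317/12.6) = 1.0296 / 3.2252 = 0.3192
c = 5 / 12.6^0.3192 = 5 / 2.245 = 2.227
S₃ = 2.227 × 1.45^0.3192 = 2.227 × 1.126 ≈ 2.507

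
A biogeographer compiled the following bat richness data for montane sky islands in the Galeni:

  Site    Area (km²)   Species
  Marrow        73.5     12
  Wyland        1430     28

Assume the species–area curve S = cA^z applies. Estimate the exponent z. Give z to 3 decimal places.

Taking logs: ln S = ln c + z ln A, so z = (ln S₂ − ln S₁)/(ln A₂ − ln A₁).
z = ln(28/12) / ln(1430/73.5) = ln(2.333) / ln(19.46) = 0.8473 / 2.9681 = 0.2855

0.285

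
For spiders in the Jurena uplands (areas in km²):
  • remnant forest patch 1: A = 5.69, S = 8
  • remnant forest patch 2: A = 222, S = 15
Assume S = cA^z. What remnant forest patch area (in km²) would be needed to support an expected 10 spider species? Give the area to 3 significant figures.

z = ln(15/8) / ln(222/5.69) = 0.6286 / 3.6640 = 0.1716
c = 8 / 5.69^0.1716 = 8 / 1.348 = 5.937
A = (10/5.937)^(1/0.1716) ⇒ ln A = ln(1.684)/0.1716 = 3.0393
A = e^3.0393 ≈ 20.89 km²

20.9 km²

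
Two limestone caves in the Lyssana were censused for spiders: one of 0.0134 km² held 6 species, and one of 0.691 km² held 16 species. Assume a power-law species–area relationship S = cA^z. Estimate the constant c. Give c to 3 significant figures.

z = ln(S₂/S₁) / ln(A₂/A₁) = ln(16/6) / ln(0.691/0.0134) = 0.9808 / 3.9429 = 0.2488
c = S₁ / A₁^z = 6 / 0.0134^0.2488 = 6 / 0.3421 = 17.54

17.5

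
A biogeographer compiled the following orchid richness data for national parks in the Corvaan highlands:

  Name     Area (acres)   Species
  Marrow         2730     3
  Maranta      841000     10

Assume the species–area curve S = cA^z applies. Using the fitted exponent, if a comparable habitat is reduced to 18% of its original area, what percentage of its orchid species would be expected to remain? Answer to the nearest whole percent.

70%

z = ln(10/3) / ln(841000/2730) = 1.2040 / 5.7303 = 0.2101
S_new/S_old = (A_new/A_old)^z = 0.18^0.2101 = exp(0.2101 × -1.7148) = 0.6975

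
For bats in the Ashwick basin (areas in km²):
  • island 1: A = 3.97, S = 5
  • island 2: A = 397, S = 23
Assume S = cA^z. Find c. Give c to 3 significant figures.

3.17

z = ln(S₂/S₁) / ln(A₂/A₁) = ln(23/5) / ln(397/3.97) = 1.5261 / 4.6052 = 0.3314
c = S₁ / A₁^z = 5 / 3.97^0.3314 = 5 / 1.579 = 3.166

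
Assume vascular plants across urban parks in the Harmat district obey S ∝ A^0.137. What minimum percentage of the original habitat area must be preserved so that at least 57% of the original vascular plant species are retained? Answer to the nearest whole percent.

2%

Need (A_new/A_old)^0.137 = 0.57, so A_new/A_old = 0.57^(1/0.137) = 0.57^7.299
ln(A_new/A_old) = ln 0.57 / 0.137 = -0.5621 / 0.137 = -4.1031
A_new/A_old = e^-4.1031 ≈ 0.01652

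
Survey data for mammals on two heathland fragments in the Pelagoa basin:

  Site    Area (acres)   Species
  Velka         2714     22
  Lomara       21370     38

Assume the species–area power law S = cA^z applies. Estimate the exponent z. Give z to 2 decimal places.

Taking logs: ln S = ln c + z ln A, so z = (ln S₂ − ln S₁)/(ln A₂ − ln A₁).
z = ln(38/22) / ln(21370/2714) = ln(1.727) / ln(7.874) = 0.5465 / 2.0636 = 0.2649

0.26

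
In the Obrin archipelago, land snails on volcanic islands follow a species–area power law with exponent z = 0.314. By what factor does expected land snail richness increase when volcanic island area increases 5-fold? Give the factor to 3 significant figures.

1.66

S₂/S₁ = (A₂/A₁)^z = 5^0.314
ln(S₂/S₁) = 0.314 × ln 5 = 0.314 × 1.6094 = 0.5054
S₂/S₁ = e^0.5054 ≈ 1.658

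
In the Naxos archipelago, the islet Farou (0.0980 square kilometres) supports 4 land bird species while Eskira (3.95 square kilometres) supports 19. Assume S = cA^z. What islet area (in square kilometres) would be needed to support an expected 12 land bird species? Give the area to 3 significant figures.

z = ln(19/4) / ln(3.95/0.098) = 1.5581 / 3.6965 = 0.4215
c = 4 / 0.098^0.4215 = 4 / 0.3756 = 10.65
A = (12/10.65)^(1/0.4215) ⇒ ln A = ln(1.127)/0.4215 = 0.2835
A = e^0.2835 ≈ 1.328 square kilometres

1.33 square kilometres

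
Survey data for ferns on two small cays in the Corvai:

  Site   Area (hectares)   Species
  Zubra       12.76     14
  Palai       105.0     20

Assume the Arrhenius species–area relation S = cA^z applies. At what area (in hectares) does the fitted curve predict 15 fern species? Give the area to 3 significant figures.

z = ln(20/14) / ln(105/12.76) = 0.3567 / 2.1076 = 0.1692
c = 14 / 12.76^0.1692 = 14 / 1.539 = 9.099
A = (15/9.099)^(1/0.1692) ⇒ ln A = ln(1.649)/0.1692 = 2.9540
A = e^2.9540 ≈ 19.18 hectares

19.2 hectares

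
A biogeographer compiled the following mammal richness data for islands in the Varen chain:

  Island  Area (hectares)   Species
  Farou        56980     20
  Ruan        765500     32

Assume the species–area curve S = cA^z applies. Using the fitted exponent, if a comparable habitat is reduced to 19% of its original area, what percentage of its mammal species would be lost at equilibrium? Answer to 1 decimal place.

26.0%

z = ln(32/20) / ln(765500/56980) = 0.4700 / 2.5978 = 0.1809
S_new/S_old = (A_new/A_old)^z = 0.19^0.1809 = exp(0.1809 × -1.6607) = 0.7405
Fraction lost = 1 − 0.7405 = 0.2595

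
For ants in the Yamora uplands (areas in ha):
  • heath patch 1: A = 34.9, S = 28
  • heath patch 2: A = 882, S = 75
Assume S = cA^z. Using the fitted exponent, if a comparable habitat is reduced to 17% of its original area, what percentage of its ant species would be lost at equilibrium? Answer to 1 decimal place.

z = ln(75/28) / ln(882/34.9) = 0.9853 / 3.2297 = 0.3051
S_new/S_old = (A_new/A_old)^z = 0.17^0.3051 = exp(0.3051 × -1.7720) = 0.5824
Fraction lost = 1 − 0.5824 = 0.4176

41.8%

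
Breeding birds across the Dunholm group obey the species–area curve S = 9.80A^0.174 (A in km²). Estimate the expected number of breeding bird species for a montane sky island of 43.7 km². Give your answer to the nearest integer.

S = 9.8 × 43.7^0.174 = 9.8 × 1.929 ≈ 18.91

19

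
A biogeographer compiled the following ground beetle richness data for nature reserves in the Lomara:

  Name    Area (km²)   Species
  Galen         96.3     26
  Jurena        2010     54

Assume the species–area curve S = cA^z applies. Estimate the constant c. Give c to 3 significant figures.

8.67

z = ln(S₂/S₁) / ln(A₂/A₁) = ln(54/26) / ln(2010/96.3) = 0.7309 / 3.0384 = 0.2405
c = S₁ / A₁^z = 26 / 96.3^0.2405 = 26 / 3 = 8.666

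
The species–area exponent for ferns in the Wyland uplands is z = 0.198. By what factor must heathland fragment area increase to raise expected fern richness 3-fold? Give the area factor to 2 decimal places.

256.86

(A₂/A₁)^0.198 = 3, so A₂/A₁ = 3^(1/0.198) = 3^5.051
ln(A₂/A₁) = ln 3 / 0.198 = 1.0986 / 0.198 = 5.5485
A₂/A₁ = e^5.5485 ≈ 256.9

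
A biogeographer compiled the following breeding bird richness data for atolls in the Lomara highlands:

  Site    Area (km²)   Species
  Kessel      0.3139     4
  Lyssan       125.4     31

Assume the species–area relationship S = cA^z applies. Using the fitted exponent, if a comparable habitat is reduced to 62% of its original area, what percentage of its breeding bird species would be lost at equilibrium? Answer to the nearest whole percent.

15%

z = ln(31/4) / ln(125.4/0.3139) = 2.0477 / 5.9902 = 0.3418
S_new/S_old = (A_new/A_old)^z = 0.62^0.3418 = exp(0.3418 × -0.4780) = 0.8492
Fraction lost = 1 − 0.8492 = 0.1508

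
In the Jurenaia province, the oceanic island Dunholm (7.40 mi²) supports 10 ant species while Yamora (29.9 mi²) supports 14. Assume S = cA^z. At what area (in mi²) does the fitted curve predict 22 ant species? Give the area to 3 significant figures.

195 mi²

z = ln(14/10) / ln(29.9/7.4) = 0.3365 / 1.3964 = 0.2410
c = 10 / 7.4^0.2410 = 10 / 1.62 = 6.174
A = (22/6.174)^(1/0.2410) ⇒ ln A = ln(3.563)/0.2410 = 5.2736
A = e^5.2736 ≈ 195.1 mi²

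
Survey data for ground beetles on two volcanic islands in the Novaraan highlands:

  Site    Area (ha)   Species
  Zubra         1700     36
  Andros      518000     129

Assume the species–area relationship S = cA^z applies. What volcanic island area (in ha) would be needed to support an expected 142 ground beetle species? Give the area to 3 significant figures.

797000 ha

z = ln(129/36) / ln(518000/1700) = 1.2763 / 5.7193 = 0.2232
c = 36 / 1700^0.2232 = 36 / 5.259 = 6.846
A = (142/6.846)^(1/0.2232) ⇒ ln A = ln(20.74)/0.2232 = 13.5880
A = e^13.5880 ≈ 796508 ha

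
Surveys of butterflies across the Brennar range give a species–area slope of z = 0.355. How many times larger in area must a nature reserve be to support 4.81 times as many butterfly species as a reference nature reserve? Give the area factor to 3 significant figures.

83.5

(A₂/A₁)^0.355 = 4.81, so A₂/A₁ = 4.81^(1/0.355) = 4.81^2.817
ln(A₂/A₁) = ln 4.81 / 0.355 = 1.5707 / 0.355 = 4.4245
A₂/A₁ = e^4.4245 ≈ 83.47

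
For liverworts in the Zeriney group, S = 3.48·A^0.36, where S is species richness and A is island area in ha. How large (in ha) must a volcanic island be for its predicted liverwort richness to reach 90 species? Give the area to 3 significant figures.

90 = 3.48 × A^0.36  ⇒  A^0.36 = 90/3.48 = 25.86
ln A = ln(25.86) / 0.36 = 3.2528 / 0.36 = 9.0355
A = e^9.0355 ≈ 8396 ha

8400 ha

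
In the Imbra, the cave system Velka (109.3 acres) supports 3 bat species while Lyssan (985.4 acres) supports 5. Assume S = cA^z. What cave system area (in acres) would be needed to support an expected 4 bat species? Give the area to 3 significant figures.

z = ln(5/3) / ln(985.4/109.3) = 0.5108 / 2.1990 = 0.2323
c = 3 / 109.3^0.2323 = 3 / 2.976 = 1.008
A = (4/1.008)^(1/0.2323) ⇒ ln A = ln(3.968)/0.2323 = 5.9325
A = e^5.9325 ≈ 377.1 acres

377 acres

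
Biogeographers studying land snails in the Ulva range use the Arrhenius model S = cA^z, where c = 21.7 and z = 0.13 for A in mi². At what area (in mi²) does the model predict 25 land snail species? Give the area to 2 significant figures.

3.0 mi²

25 = 21.7 × A^0.13  ⇒  A^0.13 = 25/21.7 = 1.152
ln A = ln(1.152) / 0.13 = 0.1416 / 0.13 = 1.0890
A = e^1.0890 ≈ 2.971 mi²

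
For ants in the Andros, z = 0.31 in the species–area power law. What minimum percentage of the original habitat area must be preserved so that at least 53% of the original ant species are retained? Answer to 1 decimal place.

Need (A_new/A_old)^0.31 = 0.53, so A_new/A_old = 0.53^(1/0.31) = 0.53^3.226
ln(A_new/A_old) = ln 0.53 / 0.31 = -0.6349 / 0.31 = -2.0480
A_new/A_old = e^-2.0480 ≈ 0.129

12.9%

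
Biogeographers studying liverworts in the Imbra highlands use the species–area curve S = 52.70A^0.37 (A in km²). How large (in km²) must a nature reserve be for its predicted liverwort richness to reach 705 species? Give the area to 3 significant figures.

1110 km²

705 = 52.7 × A^0.37  ⇒  A^0.37 = 705/52.7 = 13.38
ln A = ln(13.38) / 0.37 = 2.5936 / 0.37 = 7.0097
A = e^7.0097 ≈ 1107 km²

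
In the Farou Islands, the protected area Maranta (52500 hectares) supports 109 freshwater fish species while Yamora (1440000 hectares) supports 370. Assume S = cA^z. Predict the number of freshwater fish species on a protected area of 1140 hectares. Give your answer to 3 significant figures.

z = ln(370/109) / ln(1440000/52500) = 1.2222 / 3.3116 = 0.3691
c = 109 / 52500^0.3691 = 109 / 55.21 = 1.974
S₃ = 1.974 × 1140^0.3691 = 1.974 × 13.43 ≈ 26.52

26.5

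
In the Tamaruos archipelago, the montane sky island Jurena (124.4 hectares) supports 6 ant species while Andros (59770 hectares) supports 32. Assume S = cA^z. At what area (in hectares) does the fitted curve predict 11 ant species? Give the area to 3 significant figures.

1160 hectares

z = ln(32/6) / ln(59770/124.4) = 1.6740 / 6.1748 = 0.2711
c = 6 / 124.4^0.2711 = 6 / 3.697 = 1.623
A = (11/1.623)^(1/0.2711) ⇒ ln A = ln(6.779)/0.2711 = 7.0593
A = e^7.0593 ≈ 1164 hectares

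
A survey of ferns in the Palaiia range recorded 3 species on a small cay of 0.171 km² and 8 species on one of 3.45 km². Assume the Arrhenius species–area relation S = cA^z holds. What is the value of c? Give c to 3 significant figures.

z = ln(S₂/S₁) / ln(A₂/A₁) = ln(8/3) / ln(3.45/0.171) = 0.9808 / 3.0045 = 0.3265
c = S₁ / A₁^z = 3 / 0.171^0.3265 = 3 / 0.5618 = 5.34

5.34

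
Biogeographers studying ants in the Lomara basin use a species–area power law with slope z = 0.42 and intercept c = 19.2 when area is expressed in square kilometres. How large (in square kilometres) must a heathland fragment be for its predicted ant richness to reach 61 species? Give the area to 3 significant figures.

15.7 square kilometres

61 = 19.2 × A^0.42  ⇒  A^0.42 = 61/19.2 = 3.177
ln A = ln(3.177) / 0.42 = 1.1560 / 0.42 = 2.7523
A = e^2.7523 ≈ 15.68 square kilometres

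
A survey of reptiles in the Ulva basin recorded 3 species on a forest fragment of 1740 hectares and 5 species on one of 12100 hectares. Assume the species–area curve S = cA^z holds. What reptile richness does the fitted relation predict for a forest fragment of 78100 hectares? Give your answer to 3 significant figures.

z = ln(5/3) / ln(12100/1740) = 0.5108 / 1.9393 = 0.2634
c = 3 / 1740^0.2634 = 3 / 7.138 = 0.4203
S₃ = 0.4203 × 78100^0.2634 = 0.4203 × 19.44 ≈ 8.171

8.17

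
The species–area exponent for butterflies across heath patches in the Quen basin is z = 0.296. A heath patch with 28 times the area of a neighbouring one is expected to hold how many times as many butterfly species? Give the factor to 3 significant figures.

S₂/S₁ = (A₂/A₁)^z = 28^0.296
ln(S₂/S₁) = 0.296 × ln 28 = 0.296 × 3.3322 = 0.9863
S₂/S₁ = e^0.9863 ≈ 2.681

2.68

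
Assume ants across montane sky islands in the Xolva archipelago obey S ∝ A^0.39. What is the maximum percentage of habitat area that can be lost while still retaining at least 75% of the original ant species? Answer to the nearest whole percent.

Need (A_new/A_old)^0.39 = 0.75, so A_new/A_old = 0.75^(1/0.39) = 0.75^2.564
ln(A_new/A_old) = ln 0.75 / 0.39 = -0.2877 / 0.39 = -0.7376
A_new/A_old = e^-0.7376 ≈ 0.4782
Fraction that can be lost = 1 − 0.4782 = 0.5218

52%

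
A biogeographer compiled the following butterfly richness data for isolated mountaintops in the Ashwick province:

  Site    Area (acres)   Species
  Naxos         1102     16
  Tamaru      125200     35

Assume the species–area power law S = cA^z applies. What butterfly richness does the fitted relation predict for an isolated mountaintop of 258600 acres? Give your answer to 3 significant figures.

39.5

z = ln(35/16) / ln(125200/1102) = 0.7828 / 4.7328 = 0.1654
c = 16 / 1102^0.1654 = 16 / 3.185 = 5.023
S₃ = 5.023 × 258600^0.1654 = 5.023 × 7.856 ≈ 39.46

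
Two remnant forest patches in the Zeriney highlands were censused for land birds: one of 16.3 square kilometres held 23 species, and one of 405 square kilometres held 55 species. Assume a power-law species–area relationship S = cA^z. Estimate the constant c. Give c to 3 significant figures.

10.8

z = ln(S₂/S₁) / ln(A₂/A₁) = ln(55/23) / ln(405/16.3) = 0.8718 / 3.2127 = 0.2714
c = S₁ / A₁^z = 23 / 16.3^0.2714 = 23 / 2.133 = 10.78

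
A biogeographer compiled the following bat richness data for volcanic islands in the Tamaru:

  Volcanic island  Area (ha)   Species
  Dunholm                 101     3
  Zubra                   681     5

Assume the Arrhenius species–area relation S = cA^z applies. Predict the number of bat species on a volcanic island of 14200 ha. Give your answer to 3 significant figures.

z = ln(5/3) / ln(681/101) = 0.5108 / 1.9084 = 0.2677
c = 3 / 101^0.2677 = 3 / 3.439 = 0.8722
S₃ = 0.8722 × 14200^0.2677 = 0.8722 × 12.92 ≈ 11.27

11.3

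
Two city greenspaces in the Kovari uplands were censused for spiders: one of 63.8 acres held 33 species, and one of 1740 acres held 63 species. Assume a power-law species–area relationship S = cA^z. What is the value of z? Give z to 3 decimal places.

Taking logs: ln S = ln c + z ln A, so z = (ln S₂ − ln S₁)/(ln A₂ − ln A₁).
z = ln(63/33) / ln(1740/63.8) = ln(1.909) / ln(27.27) = 0.6466 / 3.3059 = 0.1956

0.196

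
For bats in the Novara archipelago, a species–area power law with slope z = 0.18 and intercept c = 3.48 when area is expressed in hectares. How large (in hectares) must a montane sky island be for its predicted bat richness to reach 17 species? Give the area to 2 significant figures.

6700 hectares

17 = 3.48 × A^0.18  ⇒  A^0.18 = 17/3.48 = 4.885
ln A = ln(4.885) / 0.18 = 1.5862 / 0.18 = 8.8121
A = e^8.8121 ≈ 6715 hectares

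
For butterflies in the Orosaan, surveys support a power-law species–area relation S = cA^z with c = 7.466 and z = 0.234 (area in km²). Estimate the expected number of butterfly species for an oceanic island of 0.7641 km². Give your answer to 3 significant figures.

S = 7.466 × 0.7641^0.234 = 7.466 × 0.939 ≈ 7.01

7.01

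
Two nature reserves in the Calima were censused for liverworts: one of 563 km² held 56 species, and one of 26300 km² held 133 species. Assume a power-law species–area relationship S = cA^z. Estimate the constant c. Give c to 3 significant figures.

z = ln(S₂/S₁) / ln(A₂/A₁) = ln(133/56) / ln(26300/563) = 0.8650 / 3.8440 = 0.2250
c = S₁ / A₁^z = 56 / 563^0.2250 = 56 / 4.158 = 13.47

13.5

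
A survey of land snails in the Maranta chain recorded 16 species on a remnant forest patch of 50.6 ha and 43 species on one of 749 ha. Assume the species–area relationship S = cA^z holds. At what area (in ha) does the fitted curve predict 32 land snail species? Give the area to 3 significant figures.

335 ha

z = ln(43/16) / ln(749/50.6) = 0.9886 / 2.6948 = 0.3669
c = 16 / 50.6^0.3669 = 16 / 4.219 = 3.793
A = (32/3.793)^(1/0.3669) ⇒ ln A = ln(8.438)/0.3669 = 5.8134
A = e^5.8134 ≈ 334.7 ha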